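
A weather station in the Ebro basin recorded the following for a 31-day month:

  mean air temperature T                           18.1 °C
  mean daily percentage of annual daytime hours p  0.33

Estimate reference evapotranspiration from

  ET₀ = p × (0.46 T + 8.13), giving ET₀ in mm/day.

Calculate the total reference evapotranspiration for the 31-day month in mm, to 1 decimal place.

ET₀ = 0.33 × (0.46 × 18.1 + 8.13) = 0.33 × 16.456 = 5.4305 mm/d
Monthly total = 5.4305 × 31 = 168.346 mm

168.3 mm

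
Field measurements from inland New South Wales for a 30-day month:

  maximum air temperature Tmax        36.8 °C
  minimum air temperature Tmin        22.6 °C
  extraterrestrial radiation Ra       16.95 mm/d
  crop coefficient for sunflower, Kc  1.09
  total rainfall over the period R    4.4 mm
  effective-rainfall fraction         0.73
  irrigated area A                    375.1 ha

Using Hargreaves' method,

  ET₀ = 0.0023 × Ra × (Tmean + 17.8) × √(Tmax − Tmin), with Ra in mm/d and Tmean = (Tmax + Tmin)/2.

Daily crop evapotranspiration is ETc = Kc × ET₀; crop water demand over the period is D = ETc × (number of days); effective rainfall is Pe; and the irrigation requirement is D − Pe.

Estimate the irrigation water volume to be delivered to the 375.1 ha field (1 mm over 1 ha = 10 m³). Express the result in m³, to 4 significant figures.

Tmean = (36.8 + 22.6)/2 = 29.70 °C
ET₀ = 0.0023 × 16.95 × (29.70 + 17.8) × √14.2 = 0.0023 × 16.95 × 47.50 × 3.7683 = 6.9781 mm/d
ETc = Kc × ET₀ = 1.09 × 6.9781 = 7.6061 mm/d
Crop demand D = ETc × 30 d = 7.6061 × 30 = 228.183 mm
Pe = 0.73 × 4.4 = 3.212 mm
D − Pe = 228.183 − 3.212 = 224.971 mm
Volume = 224.971 mm × 375.1 ha × 10 = 843866.2 m³

843900 m³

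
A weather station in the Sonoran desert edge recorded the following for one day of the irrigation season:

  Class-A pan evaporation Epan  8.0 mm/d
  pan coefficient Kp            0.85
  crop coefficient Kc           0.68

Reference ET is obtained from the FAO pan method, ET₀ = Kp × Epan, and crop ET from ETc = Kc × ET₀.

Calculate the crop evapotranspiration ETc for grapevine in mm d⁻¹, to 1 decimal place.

4.6 mm d⁻¹

ET₀ = 0.85 × 8.0 = 6.8000 mm/d
ETc = Kc × ET₀ = 0.68 × 6.8000 = 4.6240 mm/d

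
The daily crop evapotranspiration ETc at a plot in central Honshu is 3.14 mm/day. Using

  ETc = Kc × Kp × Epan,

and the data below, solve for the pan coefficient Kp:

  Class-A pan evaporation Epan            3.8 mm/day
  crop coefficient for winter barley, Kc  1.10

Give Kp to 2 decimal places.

ETc = Kc × Kp × Epan  ⇒  Kp = ETc / (Kc × Epan)
Kp = 3.14 / (1.10 × 3.8) = 3.14 / 4.180 = 0.7512

0.75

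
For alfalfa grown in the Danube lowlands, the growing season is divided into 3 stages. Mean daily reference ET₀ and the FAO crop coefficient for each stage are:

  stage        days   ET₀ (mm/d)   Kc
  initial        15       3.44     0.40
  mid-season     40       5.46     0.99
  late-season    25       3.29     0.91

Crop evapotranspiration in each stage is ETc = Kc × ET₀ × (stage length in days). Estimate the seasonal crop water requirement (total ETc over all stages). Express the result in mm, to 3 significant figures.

initial: 0.40 × 3.44 × 15 = 20.64 mm
mid-season: 0.99 × 5.46 × 40 = 216.22 mm
late-season: 0.91 × 3.29 × 25 = 74.85 mm
Seasonal total = 311.71 mm

312 mm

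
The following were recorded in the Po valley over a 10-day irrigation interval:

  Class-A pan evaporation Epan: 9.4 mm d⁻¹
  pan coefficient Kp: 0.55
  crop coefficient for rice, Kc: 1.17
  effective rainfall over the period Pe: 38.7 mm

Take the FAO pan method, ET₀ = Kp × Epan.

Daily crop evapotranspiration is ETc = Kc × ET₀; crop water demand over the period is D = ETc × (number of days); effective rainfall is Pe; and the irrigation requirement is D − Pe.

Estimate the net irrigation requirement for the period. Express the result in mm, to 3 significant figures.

21.8 mm

ET₀ = 0.55 × 9.4 = 5.1700 mm/d
ETc = Kc × ET₀ = 1.17 × 5.1700 = 6.0489 mm/d
Crop demand D = ETc × 10 d = 6.0489 × 10 = 60.489 mm
D − Pe = 60.489 − 38.7 = 21.789 mm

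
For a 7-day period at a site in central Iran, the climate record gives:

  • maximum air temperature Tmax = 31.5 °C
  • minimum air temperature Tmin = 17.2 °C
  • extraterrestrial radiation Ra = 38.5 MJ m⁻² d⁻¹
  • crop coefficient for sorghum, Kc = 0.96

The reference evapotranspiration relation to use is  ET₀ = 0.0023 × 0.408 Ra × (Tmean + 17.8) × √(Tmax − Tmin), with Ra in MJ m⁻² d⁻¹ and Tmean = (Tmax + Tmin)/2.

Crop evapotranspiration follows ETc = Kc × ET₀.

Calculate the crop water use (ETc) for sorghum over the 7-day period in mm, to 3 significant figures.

38.7 mm

Tmean = (31.5 + 17.2)/2 = 24.35 °C
0.408 Ra = 0.408 × 38.5 = 15.7080 mm/d equivalent
ET₀ = 0.0023 × 15.7080 × (24.35 + 17.8) × √14.3 = 0.0023 × 15.7080 × 42.15 × 3.7815 = 5.7585 mm/d
ETc = Kc × ET₀ = 0.96 × 5.7585 = 5.5282 mm/d
Over 7 days: 5.5282 × 7 = 38.697 mm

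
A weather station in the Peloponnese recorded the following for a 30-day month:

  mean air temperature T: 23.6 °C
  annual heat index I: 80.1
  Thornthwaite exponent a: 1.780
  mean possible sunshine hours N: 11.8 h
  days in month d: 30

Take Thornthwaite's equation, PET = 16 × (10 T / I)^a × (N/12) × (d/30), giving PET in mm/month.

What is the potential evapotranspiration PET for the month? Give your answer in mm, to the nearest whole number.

10T/I = 10 × 23.6 / 80.1 = 2.9463
(10T/I)^a = 2.9463^1.780 = 6.8440
Uncorrected PET = 16 × 6.8440 = 109.504 mm
Correction = (N/12)(d/30) = (11.8/12)(30/30) = 0.9833
PET = 109.504 × 0.9833 = 107.675 mm/month

108 mm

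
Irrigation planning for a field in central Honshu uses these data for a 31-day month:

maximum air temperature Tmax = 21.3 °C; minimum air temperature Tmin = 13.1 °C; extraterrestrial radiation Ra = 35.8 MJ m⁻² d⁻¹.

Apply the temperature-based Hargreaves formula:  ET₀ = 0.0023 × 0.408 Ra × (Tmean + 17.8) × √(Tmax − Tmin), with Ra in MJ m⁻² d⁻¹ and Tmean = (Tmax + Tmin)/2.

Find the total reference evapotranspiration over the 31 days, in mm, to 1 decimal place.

104.4 mm

Tmean = (21.3 + 13.1)/2 = 17.20 °C
0.408 Ra = 0.408 × 35.8 = 14.6064 mm/d equivalent
ET₀ = 0.0023 × 14.6064 × (17.20 + 17.8) × √8.2 = 0.0023 × 14.6064 × 35.00 × 2.8636 = 3.3671 mm/d
Over 31 days: 3.3671 × 31 = 104.380 mm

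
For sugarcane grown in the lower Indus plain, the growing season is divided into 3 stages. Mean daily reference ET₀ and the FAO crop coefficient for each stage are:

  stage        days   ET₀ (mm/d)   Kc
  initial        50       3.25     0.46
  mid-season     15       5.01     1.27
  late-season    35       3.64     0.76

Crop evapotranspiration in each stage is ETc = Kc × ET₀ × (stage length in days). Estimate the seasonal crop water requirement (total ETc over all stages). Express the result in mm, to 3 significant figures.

initial: 0.46 × 3.25 × 50 = 74.75 mm
mid-season: 1.27 × 5.01 × 15 = 95.44 mm
late-season: 0.76 × 3.64 × 35 = 96.82 mm
Seasonal total = 267.01 mm

267 mm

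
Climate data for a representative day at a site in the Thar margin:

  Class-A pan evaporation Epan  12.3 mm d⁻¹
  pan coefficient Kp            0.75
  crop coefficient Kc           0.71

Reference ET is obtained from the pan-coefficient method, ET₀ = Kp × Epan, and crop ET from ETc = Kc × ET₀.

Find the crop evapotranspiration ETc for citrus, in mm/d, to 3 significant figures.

6.55 mm/d

ET₀ = 0.75 × 12.3 = 9.2250 mm/d
ETc = Kc × ET₀ = 0.71 × 9.2250 = 6.5498 mm/d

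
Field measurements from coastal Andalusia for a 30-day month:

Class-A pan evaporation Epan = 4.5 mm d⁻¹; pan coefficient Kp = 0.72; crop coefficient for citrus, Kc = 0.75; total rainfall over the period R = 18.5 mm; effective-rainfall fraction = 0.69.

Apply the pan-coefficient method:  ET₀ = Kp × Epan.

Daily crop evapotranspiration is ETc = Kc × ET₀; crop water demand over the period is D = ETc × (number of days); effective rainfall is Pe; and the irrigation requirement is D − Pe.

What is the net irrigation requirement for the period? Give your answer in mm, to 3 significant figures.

60.1 mm

ET₀ = 0.72 × 4.5 = 3.2400 mm/d
ETc = Kc × ET₀ = 0.75 × 3.2400 = 2.4300 mm/d
Crop demand D = ETc × 30 d = 2.4300 × 30 = 72.900 mm
Pe = 0.69 × 18.5 = 12.765 mm
D − Pe = 72.900 − 12.765 = 60.135 mm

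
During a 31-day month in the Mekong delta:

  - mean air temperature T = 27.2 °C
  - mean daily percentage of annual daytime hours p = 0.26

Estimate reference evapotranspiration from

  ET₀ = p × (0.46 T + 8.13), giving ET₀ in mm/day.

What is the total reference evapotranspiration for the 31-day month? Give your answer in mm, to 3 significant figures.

166 mm

ET₀ = 0.26 × (0.46 × 27.2 + 8.13) = 0.26 × 20.642 = 5.3669 mm/d
Monthly total = 5.3669 × 31 = 166.374 mm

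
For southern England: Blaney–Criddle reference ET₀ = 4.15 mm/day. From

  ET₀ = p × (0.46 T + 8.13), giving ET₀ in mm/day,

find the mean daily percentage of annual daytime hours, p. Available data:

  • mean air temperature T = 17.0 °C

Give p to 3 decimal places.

0.260

p = ET₀ / (0.46 T + 8.13) = 4.15 / (0.46 × 17.0 + 8.13) = 4.15 / 15.950 = 0.2602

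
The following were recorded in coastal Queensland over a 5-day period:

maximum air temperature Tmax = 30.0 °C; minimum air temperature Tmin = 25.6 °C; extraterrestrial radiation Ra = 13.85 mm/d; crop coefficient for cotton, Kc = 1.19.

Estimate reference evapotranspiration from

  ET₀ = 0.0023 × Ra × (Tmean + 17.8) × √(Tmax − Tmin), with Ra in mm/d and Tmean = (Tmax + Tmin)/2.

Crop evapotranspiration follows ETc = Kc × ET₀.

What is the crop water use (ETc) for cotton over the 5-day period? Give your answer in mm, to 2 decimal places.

18.13 mm

Tmean = (30.0 + 25.6)/2 = 27.80 °C
ET₀ = 0.0023 × 13.85 × (27.80 + 17.8) × √4.4 = 0.0023 × 13.85 × 45.60 × 2.0976 = 3.0469 mm/d
ETc = Kc × ET₀ = 1.19 × 3.0469 = 3.6258 mm/d
Over 5 days: 3.6258 × 5 = 18.129 mm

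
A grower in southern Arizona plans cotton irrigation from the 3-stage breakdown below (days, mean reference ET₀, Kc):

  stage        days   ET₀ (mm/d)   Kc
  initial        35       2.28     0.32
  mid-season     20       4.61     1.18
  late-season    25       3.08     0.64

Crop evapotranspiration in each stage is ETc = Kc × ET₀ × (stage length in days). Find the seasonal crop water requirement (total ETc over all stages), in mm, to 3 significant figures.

184 mm

initial: 0.32 × 2.28 × 35 = 25.54 mm
mid-season: 1.18 × 4.61 × 20 = 108.80 mm
late-season: 0.64 × 3.08 × 25 = 49.28 mm
Seasonal total = 183.62 mm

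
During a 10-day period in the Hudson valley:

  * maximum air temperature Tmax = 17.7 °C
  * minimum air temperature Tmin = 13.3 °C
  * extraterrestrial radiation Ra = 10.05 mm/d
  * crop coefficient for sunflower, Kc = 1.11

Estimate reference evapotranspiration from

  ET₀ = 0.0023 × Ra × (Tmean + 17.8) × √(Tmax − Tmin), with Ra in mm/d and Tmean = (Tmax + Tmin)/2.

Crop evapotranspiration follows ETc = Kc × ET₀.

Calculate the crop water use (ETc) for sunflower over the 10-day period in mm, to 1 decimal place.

Tmean = (17.7 + 13.3)/2 = 15.50 °C
ET₀ = 0.0023 × 10.05 × (15.50 + 17.8) × √4.4 = 0.0023 × 10.05 × 33.30 × 2.0976 = 1.6146 mm/d
ETc = Kc × ET₀ = 1.11 × 1.6146 = 1.7922 mm/d
Over 10 days: 1.7922 × 10 = 17.922 mm

17.9 mm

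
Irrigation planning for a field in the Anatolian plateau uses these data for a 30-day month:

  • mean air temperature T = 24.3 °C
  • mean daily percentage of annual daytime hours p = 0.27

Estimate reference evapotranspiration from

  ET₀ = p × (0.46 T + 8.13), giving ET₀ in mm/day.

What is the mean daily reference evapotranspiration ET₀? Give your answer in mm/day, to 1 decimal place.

5.2 mm/day

ET₀ = 0.27 × (0.46 × 24.3 + 8.13) = 0.27 × 19.308 = 5.2132 mm/d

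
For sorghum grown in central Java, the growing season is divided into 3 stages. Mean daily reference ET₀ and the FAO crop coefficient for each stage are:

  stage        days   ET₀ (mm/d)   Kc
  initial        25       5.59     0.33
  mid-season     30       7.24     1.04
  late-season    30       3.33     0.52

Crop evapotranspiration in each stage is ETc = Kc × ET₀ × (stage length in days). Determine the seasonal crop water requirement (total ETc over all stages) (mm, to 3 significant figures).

initial: 0.33 × 5.59 × 25 = 46.12 mm
mid-season: 1.04 × 7.24 × 30 = 225.89 mm
late-season: 0.52 × 3.33 × 30 = 51.95 mm
Seasonal total = 323.96 mm

324 mm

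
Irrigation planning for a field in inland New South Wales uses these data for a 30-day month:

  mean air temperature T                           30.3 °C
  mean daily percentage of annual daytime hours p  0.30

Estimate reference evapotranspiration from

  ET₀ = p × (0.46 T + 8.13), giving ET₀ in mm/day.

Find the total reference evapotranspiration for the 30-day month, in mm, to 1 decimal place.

198.6 mm

ET₀ = 0.30 × (0.46 × 30.3 + 8.13) = 0.30 × 22.068 = 6.6204 mm/d
Monthly total = 6.6204 × 30 = 198.612 mm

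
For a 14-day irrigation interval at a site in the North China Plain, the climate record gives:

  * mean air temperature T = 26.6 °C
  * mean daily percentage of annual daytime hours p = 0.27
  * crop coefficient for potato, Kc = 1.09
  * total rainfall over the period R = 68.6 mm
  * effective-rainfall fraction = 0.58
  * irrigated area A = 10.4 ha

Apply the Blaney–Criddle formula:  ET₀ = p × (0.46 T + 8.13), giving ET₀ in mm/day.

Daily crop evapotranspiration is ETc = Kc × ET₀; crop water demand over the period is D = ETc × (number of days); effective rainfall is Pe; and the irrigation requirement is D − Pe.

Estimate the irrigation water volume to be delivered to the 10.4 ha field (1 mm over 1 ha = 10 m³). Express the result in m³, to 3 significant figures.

4590 m³

ET₀ = 0.27 × (0.46 × 26.6 + 8.13) = 0.27 × 20.366 = 5.4988 mm/d
ETc = Kc × ET₀ = 1.09 × 5.4988 = 5.9937 mm/d
Crop demand D = ETc × 14 d = 5.9937 × 14 = 83.912 mm
Pe = 0.58 × 68.6 = 39.788 mm
D − Pe = 83.912 − 39.788 = 44.124 mm
Volume = 44.124 mm × 10.4 ha × 10 = 4588.9 m³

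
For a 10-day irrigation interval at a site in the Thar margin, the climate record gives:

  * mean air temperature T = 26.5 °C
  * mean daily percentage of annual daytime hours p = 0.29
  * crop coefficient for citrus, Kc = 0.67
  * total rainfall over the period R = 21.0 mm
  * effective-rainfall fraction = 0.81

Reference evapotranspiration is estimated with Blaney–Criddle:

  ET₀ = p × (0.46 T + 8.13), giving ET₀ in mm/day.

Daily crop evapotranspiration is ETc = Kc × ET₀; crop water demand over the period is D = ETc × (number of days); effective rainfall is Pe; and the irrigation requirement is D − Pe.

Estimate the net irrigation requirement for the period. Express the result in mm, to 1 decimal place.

ET₀ = 0.29 × (0.46 × 26.5 + 8.13) = 0.29 × 20.320 = 5.8928 mm/d
ETc = Kc × ET₀ = 0.67 × 5.8928 = 3.9482 mm/d
Crop demand D = ETc × 10 d = 3.9482 × 10 = 39.482 mm
Pe = 0.81 × 21.0 = 17.010 mm
D − Pe = 39.482 − 17.010 = 22.472 mm

22.5 mm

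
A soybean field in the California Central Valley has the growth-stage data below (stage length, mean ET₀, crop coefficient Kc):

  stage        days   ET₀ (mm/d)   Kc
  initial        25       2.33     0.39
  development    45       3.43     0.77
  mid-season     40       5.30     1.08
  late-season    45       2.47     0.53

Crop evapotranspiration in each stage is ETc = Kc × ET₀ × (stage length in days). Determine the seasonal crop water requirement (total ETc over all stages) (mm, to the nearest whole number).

429 mm

initial: 0.39 × 2.33 × 25 = 22.72 mm
development: 0.77 × 3.43 × 45 = 118.85 mm
mid-season: 1.08 × 5.30 × 40 = 228.96 mm
late-season: 0.53 × 2.47 × 45 = 58.91 mm
Seasonal total = 429.44 mm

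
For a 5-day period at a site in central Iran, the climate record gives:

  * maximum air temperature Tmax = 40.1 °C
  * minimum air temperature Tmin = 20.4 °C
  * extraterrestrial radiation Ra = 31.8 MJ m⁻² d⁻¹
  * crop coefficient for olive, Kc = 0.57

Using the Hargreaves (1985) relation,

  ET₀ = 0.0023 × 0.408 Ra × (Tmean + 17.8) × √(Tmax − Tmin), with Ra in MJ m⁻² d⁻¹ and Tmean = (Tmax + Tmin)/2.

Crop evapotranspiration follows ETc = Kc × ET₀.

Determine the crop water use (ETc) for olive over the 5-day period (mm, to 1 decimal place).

Tmean = (40.1 + 20.4)/2 = 30.25 °C
0.408 Ra = 0.408 × 31.8 = 12.9744 mm/d equivalent
ET₀ = 0.0023 × 12.9744 × (30.25 + 17.8) × √19.7 = 0.0023 × 12.9744 × 48.05 × 4.4385 = 6.3642 mm/d
ETc = Kc × ET₀ = 0.57 × 6.3642 = 3.6276 mm/d
Over 5 days: 3.6276 × 5 = 18.138 mm

18.1 mm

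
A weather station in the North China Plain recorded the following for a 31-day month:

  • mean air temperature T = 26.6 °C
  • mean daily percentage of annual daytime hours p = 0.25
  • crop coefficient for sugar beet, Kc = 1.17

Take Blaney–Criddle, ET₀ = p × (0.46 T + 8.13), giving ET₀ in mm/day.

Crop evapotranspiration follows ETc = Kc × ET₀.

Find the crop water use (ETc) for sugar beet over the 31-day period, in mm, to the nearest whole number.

ET₀ = 0.25 × (0.46 × 26.6 + 8.13) = 0.25 × 20.366 = 5.0915 mm/d
ETc = Kc × ET₀ = 1.17 × 5.0915 = 5.9571 mm/d
Over 31 days: 5.9571 × 31 = 184.670 mm

185 mm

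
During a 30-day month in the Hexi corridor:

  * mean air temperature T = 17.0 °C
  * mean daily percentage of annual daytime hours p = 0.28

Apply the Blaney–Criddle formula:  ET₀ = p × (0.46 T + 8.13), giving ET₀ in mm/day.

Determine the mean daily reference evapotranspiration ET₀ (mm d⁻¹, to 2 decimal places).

4.47 mm d⁻¹

ET₀ = 0.28 × (0.46 × 17.0 + 8.13) = 0.28 × 15.950 = 4.4660 mm/d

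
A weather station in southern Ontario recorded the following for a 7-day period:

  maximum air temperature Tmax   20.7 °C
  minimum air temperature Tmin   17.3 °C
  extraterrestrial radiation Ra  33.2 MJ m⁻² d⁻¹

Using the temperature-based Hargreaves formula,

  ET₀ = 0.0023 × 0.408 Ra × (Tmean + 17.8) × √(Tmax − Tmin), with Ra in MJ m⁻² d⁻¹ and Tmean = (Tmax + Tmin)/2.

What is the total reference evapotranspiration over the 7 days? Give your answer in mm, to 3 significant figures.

14.8 mm

Tmean = (20.7 + 17.3)/2 = 19.00 °C
0.408 Ra = 0.408 × 33.2 = 13.5456 mm/d equivalent
ET₀ = 0.0023 × 13.5456 × (19.00 + 17.8) × √3.4 = 0.0023 × 13.5456 × 36.80 × 1.8439 = 2.1140 mm/d
Over 7 days: 2.1140 × 7 = 14.798 mm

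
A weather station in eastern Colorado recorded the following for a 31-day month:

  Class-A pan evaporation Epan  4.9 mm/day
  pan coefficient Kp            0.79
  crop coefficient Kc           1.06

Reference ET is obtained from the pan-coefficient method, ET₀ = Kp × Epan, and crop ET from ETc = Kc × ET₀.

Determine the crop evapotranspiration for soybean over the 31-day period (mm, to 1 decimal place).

127.2 mm

ET₀ = 0.79 × 4.9 = 3.8710 mm/d
ETc = Kc × ET₀ = 1.06 × 3.8710 = 4.1033 mm/d
Over 31 days: 4.1033 × 31 = 127.202 mm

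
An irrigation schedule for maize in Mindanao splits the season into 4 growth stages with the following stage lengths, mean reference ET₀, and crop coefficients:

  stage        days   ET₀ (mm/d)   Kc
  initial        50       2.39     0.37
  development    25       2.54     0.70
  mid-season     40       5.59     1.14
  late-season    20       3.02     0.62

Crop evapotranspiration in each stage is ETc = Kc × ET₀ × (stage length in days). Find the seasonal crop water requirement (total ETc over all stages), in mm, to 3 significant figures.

381 mm

initial: 0.37 × 2.39 × 50 = 44.22 mm
development: 0.70 × 2.54 × 25 = 44.45 mm
mid-season: 1.14 × 5.59 × 40 = 254.90 mm
late-season: 0.62 × 3.02 × 20 = 37.45 mm
Seasonal total = 381.02 mm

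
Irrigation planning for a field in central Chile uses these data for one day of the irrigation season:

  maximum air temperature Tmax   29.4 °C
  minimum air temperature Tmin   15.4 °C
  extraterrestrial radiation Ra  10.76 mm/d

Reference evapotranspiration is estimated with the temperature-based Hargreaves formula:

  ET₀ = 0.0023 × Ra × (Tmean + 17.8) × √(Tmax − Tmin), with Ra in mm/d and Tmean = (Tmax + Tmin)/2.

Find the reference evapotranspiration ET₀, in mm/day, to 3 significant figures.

3.72 mm/day

Tmean = (29.4 + 15.4)/2 = 22.40 °C
ET₀ = 0.0023 × 10.76 × (22.40 + 17.8) × √14.0 = 0.0023 × 10.76 × 40.20 × 3.7417 = 3.7225 mm/d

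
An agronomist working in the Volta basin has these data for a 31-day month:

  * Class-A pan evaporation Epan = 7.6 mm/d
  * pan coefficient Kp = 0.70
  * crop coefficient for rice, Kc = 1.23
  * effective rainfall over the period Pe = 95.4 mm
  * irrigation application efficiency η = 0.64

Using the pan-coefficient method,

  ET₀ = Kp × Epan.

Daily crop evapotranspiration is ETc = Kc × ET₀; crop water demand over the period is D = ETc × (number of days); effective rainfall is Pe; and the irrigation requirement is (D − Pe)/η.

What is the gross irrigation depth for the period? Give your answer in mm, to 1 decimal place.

ET₀ = 0.70 × 7.6 = 5.3200 mm/d
ETc = Kc × ET₀ = 1.23 × 5.3200 = 6.5436 mm/d
Crop demand D = ETc × 31 d = 6.5436 × 31 = 202.852 mm
D − Pe = 202.852 − 95.4 = 107.452 mm
Gross irrigation = 107.452 / 0.64 = 167.894 mm

167.9 mm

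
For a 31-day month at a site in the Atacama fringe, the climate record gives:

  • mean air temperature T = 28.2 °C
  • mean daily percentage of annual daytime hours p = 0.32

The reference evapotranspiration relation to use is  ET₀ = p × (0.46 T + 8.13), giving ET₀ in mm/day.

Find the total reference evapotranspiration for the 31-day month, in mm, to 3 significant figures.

209 mm

ET₀ = 0.32 × (0.46 × 28.2 + 8.13) = 0.32 × 21.102 = 6.7526 mm/d
Monthly total = 6.7526 × 31 = 209.331 mm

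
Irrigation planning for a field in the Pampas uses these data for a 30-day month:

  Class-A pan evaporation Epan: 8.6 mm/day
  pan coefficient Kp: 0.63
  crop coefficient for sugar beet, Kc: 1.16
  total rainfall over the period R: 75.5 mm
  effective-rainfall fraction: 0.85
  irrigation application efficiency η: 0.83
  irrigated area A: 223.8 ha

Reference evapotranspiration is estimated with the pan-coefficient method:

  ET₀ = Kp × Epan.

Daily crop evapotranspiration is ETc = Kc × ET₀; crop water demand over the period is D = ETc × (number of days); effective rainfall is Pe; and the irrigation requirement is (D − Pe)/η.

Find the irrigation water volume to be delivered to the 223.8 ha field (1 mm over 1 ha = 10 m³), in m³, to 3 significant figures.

335000 m³

ET₀ = 0.63 × 8.6 = 5.4180 mm/d
ETc = Kc × ET₀ = 1.16 × 5.4180 = 6.2849 mm/d
Crop demand D = ETc × 30 d = 6.2849 × 30 = 188.547 mm
Pe = 0.85 × 75.5 = 64.175 mm
D − Pe = 188.547 − 64.175 = 124.372 mm
Gross irrigation = 124.372 / 0.83 = 149.846 mm
Volume = 149.846 mm × 223.8 ha × 10 = 335355.3 m³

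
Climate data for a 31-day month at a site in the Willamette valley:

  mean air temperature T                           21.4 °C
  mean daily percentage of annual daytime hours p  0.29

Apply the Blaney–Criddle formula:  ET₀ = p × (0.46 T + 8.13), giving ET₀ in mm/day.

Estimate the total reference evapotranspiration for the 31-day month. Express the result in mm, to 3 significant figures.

162 mm

ET₀ = 0.29 × (0.46 × 21.4 + 8.13) = 0.29 × 17.974 = 5.2125 mm/d
Monthly total = 5.2125 × 31 = 161.588 mm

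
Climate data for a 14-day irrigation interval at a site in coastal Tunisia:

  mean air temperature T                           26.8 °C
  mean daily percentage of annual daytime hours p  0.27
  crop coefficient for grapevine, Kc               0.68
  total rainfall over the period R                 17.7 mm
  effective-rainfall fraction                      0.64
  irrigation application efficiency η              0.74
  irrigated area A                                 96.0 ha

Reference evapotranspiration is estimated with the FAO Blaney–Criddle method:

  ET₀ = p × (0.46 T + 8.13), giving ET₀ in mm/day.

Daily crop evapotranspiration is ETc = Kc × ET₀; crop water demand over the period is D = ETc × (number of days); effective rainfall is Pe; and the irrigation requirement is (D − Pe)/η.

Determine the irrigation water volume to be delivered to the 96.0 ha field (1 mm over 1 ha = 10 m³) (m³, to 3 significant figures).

53500 m³

ET₀ = 0.27 × (0.46 × 26.8 + 8.13) = 0.27 × 20.458 = 5.5237 mm/d
ETc = Kc × ET₀ = 0.68 × 5.5237 = 3.7561 mm/d
Crop demand D = ETc × 14 d = 3.7561 × 14 = 52.585 mm
Pe = 0.64 × 17.7 = 11.328 mm
D − Pe = 52.585 − 11.328 = 41.257 mm
Gross irrigation = 41.257 / 0.74 = 55.753 mm
Volume = 55.753 mm × 96.0 ha × 10 = 53522.9 m³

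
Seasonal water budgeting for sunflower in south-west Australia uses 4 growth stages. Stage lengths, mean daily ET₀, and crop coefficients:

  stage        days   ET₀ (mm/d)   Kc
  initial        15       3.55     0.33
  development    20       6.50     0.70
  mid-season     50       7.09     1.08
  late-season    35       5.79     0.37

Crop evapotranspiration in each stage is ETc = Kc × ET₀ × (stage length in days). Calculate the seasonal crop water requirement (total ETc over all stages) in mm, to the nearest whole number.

initial: 0.33 × 3.55 × 15 = 17.57 mm
development: 0.70 × 6.50 × 20 = 91.00 mm
mid-season: 1.08 × 7.09 × 50 = 382.86 mm
late-season: 0.37 × 5.79 × 35 = 74.98 mm
Seasonal total = 566.41 mm

566 mm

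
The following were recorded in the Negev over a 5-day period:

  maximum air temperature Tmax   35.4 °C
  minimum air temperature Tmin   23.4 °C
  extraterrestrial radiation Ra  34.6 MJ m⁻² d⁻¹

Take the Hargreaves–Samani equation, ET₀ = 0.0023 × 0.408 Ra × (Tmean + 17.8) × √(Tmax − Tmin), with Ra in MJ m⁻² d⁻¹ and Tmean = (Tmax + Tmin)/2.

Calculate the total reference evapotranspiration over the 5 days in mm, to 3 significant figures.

Tmean = (35.4 + 23.4)/2 = 29.40 °C
0.408 Ra = 0.408 × 34.6 = 14.1168 mm/d equivalent
ET₀ = 0.0023 × 14.1168 × (29.40 + 17.8) × √12.0 = 0.0023 × 14.1168 × 47.20 × 3.4641 = 5.3088 mm/d
Over 5 days: 5.3088 × 5 = 26.544 mm

26.5 mm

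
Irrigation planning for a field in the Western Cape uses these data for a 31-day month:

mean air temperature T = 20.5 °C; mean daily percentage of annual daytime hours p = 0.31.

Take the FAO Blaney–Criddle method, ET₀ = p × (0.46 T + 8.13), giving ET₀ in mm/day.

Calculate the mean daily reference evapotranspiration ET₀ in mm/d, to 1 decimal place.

ET₀ = 0.31 × (0.46 × 20.5 + 8.13) = 0.31 × 17.560 = 5.4436 mm/d

5.4 mm/d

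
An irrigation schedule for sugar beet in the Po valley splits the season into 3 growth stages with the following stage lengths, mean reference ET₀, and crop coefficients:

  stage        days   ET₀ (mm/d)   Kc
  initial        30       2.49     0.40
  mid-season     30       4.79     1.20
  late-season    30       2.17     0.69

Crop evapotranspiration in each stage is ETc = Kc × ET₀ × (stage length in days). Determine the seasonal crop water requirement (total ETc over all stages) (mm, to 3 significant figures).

initial: 0.40 × 2.49 × 30 = 29.88 mm
mid-season: 1.20 × 4.79 × 30 = 172.44 mm
late-season: 0.69 × 2.17 × 30 = 44.92 mm
Seasonal total = 247.24 mm

247 mm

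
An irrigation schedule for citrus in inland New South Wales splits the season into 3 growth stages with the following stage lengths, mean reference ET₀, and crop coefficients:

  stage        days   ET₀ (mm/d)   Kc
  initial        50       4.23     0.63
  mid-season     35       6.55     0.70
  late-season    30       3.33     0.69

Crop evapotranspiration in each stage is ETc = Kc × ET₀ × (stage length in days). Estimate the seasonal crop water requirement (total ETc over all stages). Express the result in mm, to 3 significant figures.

initial: 0.63 × 4.23 × 50 = 133.25 mm
mid-season: 0.70 × 6.55 × 35 = 160.48 mm
late-season: 0.69 × 3.33 × 30 = 68.93 mm
Seasonal total = 362.66 mm

363 mm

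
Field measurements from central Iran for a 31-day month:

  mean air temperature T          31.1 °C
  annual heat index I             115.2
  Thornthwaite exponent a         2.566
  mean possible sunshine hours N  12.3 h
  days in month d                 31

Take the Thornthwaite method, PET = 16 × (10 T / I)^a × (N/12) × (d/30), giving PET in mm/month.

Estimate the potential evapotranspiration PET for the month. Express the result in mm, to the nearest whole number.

217 mm

10T/I = 10 × 31.1 / 115.2 = 2.6997
(10T/I)^a = 2.6997^2.566 = 12.7866
Uncorrected PET = 16 × 12.7866 = 204.586 mm
Correction = (N/12)(d/30) = (12.3/12)(31/30) = 1.0592
PET = 204.586 × 1.0592 = 216.697 mm/month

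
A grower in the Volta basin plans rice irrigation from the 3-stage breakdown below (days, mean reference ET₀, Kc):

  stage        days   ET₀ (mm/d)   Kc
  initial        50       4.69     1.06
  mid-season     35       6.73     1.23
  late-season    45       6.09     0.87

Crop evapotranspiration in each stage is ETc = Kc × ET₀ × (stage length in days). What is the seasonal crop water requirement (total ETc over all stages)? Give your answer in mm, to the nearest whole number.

initial: 1.06 × 4.69 × 50 = 248.57 mm
mid-season: 1.23 × 6.73 × 35 = 289.73 mm
late-season: 0.87 × 6.09 × 45 = 238.42 mm
Seasonal total = 776.72 mm

777 mm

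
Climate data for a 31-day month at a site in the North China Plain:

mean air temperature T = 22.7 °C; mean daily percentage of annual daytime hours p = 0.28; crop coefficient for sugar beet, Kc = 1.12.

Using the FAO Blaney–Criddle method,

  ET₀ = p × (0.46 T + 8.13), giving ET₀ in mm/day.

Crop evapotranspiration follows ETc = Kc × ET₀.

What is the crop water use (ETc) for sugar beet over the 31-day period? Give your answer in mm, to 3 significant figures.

181 mm

ET₀ = 0.28 × (0.46 × 22.7 + 8.13) = 0.28 × 18.572 = 5.2002 mm/d
ETc = Kc × ET₀ = 1.12 × 5.2002 = 5.8242 mm/d
Over 31 days: 5.8242 × 31 = 180.550 mm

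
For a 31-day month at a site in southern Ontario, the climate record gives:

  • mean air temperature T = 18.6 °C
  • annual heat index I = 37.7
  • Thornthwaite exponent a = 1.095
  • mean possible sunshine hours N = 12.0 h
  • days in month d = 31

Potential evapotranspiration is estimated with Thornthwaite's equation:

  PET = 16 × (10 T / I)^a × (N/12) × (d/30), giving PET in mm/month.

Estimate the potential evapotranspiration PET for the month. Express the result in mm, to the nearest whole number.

10T/I = 10 × 18.6 / 37.7 = 4.9337
(10T/I)^a = 4.9337^1.095 = 5.7415
Uncorrected PET = 16 × 5.7415 = 91.864 mm
Correction = (N/12)(d/30) = (12.0/12)(31/30) = 1.0333
PET = 91.864 × 1.0333 = 94.923 mm/month

95 mm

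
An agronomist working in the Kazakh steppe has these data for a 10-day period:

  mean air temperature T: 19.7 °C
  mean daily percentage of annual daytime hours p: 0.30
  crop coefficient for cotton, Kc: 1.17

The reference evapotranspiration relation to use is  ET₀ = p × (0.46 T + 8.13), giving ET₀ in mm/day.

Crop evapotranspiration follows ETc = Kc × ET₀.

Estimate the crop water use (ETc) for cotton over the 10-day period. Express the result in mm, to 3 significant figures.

60.3 mm

ET₀ = 0.30 × (0.46 × 19.7 + 8.13) = 0.30 × 17.192 = 5.1576 mm/d
ETc = Kc × ET₀ = 1.17 × 5.1576 = 6.0344 mm/d
Over 10 days: 6.0344 × 10 = 60.344 mm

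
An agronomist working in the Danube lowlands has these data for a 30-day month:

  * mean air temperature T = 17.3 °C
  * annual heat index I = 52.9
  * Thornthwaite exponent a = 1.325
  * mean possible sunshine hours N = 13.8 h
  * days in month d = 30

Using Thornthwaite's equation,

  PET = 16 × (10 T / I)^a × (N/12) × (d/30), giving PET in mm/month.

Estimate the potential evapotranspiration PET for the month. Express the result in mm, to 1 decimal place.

10T/I = 10 × 17.3 / 52.9 = 3.2703
(10T/I)^a = 3.2703^1.325 = 4.8065
Uncorrected PET = 16 × 4.8065 = 76.904 mm
Correction = (N/12)(d/30) = (13.8/12)(30/30) = 1.1500
PET = 76.904 × 1.1500 = 88.440 mm/month

88.4 mm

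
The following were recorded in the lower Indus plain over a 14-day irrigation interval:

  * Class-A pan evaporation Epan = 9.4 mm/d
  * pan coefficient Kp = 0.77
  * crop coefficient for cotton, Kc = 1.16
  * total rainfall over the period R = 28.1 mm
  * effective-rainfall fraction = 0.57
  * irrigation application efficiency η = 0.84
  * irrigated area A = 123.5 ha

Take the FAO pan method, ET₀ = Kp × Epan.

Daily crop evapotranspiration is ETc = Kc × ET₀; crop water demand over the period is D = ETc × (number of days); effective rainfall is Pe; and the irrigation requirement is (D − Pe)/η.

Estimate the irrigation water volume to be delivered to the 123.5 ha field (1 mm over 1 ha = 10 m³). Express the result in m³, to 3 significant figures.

ET₀ = 0.77 × 9.4 = 7.2380 mm/d
ETc = Kc × ET₀ = 1.16 × 7.2380 = 8.3961 mm/d
Crop demand D = ETc × 14 d = 8.3961 × 14 = 117.545 mm
Pe = 0.57 × 28.1 = 16.017 mm
D − Pe = 117.545 − 16.017 = 101.528 mm
Gross irrigation = 101.528 / 0.84 = 120.867 mm
Volume = 120.867 mm × 123.5 ha × 10 = 149270.7 m³

149000 m³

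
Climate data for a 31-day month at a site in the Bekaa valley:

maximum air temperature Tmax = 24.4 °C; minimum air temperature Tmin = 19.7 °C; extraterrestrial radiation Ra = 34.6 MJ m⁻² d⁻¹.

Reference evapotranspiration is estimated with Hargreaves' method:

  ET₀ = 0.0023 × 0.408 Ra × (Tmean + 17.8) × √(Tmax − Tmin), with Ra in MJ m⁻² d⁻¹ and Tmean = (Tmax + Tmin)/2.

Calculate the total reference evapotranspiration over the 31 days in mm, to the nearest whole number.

Tmean = (24.4 + 19.7)/2 = 22.05 °C
0.408 Ra = 0.408 × 34.6 = 14.1168 mm/d equivalent
ET₀ = 0.0023 × 14.1168 × (22.05 + 17.8) × √4.7 = 0.0023 × 14.1168 × 39.85 × 2.1679 = 2.8050 mm/d
Over 31 days: 2.8050 × 31 = 86.955 mm

87 mm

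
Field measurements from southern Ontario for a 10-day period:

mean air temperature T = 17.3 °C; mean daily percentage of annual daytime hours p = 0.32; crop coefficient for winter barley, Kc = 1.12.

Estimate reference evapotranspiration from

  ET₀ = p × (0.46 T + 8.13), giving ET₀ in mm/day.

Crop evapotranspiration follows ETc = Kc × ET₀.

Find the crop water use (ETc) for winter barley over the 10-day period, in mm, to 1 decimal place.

ET₀ = 0.32 × (0.46 × 17.3 + 8.13) = 0.32 × 16.088 = 5.1482 mm/d
ETc = Kc × ET₀ = 1.12 × 5.1482 = 5.7660 mm/d
Over 10 days: 5.7660 × 10 = 57.660 mm

57.7 mm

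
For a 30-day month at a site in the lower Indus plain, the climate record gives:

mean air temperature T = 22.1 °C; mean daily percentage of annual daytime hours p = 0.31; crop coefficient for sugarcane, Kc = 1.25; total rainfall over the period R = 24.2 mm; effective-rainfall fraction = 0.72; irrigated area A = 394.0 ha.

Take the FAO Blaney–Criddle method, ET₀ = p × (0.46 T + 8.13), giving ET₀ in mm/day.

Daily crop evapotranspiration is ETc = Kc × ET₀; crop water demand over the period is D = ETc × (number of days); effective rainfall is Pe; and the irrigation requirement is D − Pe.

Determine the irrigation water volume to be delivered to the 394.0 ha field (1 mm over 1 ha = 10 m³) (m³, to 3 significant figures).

769000 m³

ET₀ = 0.31 × (0.46 × 22.1 + 8.13) = 0.31 × 18.296 = 5.6718 mm/d
ETc = Kc × ET₀ = 1.25 × 5.6718 = 7.0898 mm/d
Crop demand D = ETc × 30 d = 7.0898 × 30 = 212.694 mm
Pe = 0.72 × 24.2 = 17.424 mm
D − Pe = 212.694 − 17.424 = 195.270 mm
Volume = 195.270 mm × 394.0 ha × 10 = 769363.8 m³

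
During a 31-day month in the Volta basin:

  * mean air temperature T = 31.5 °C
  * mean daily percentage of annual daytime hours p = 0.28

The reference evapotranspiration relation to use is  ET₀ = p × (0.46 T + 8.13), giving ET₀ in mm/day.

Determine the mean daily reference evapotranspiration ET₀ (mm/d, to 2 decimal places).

6.33 mm/d

ET₀ = 0.28 × (0.46 × 31.5 + 8.13) = 0.28 × 22.620 = 6.3336 mm/d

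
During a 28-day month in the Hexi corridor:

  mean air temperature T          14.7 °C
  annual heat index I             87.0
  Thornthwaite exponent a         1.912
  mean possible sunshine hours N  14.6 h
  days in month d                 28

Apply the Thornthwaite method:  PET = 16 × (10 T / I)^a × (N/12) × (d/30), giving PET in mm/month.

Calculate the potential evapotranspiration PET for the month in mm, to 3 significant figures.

49.5 mm

10T/I = 10 × 14.7 / 87.0 = 1.6897
(10T/I)^a = 1.6897^1.912 = 2.7263
Uncorrected PET = 16 × 2.7263 = 43.621 mm
Correction = (N/12)(d/30) = (14.6/12)(28/30) = 1.1356
PET = 43.621 × 1.1356 = 49.536 mm/month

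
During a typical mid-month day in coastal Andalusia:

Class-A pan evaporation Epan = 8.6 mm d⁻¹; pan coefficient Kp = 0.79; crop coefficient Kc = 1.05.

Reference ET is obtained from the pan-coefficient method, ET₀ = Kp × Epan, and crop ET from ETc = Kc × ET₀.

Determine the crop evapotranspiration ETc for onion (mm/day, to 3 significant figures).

7.13 mm/day

ET₀ = 0.79 × 8.6 = 6.7940 mm/d
ETc = Kc × ET₀ = 1.05 × 6.7940 = 7.1337 mm/d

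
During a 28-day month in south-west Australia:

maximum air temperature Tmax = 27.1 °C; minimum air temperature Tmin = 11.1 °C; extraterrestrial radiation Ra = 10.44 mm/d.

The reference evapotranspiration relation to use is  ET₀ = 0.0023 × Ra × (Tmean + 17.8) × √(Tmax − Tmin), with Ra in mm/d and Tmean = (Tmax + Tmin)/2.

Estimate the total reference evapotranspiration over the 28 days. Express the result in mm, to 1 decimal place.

99.2 mm

Tmean = (27.1 + 11.1)/2 = 19.10 °C
ET₀ = 0.0023 × 10.44 × (19.10 + 17.8) × √16.0 = 0.0023 × 10.44 × 36.90 × 4.0000 = 3.5442 mm/d
Over 28 days: 3.5442 × 28 = 99.238 mm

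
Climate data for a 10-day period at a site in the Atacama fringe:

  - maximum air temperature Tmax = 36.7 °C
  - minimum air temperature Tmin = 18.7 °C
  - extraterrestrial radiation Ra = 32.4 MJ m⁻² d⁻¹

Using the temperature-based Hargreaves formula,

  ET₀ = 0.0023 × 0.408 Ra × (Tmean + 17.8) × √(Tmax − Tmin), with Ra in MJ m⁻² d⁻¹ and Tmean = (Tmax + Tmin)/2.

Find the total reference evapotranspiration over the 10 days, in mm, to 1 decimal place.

58.7 mm

Tmean = (36.7 + 18.7)/2 = 27.70 °C
0.408 Ra = 0.408 × 32.4 = 13.2192 mm/d equivalent
ET₀ = 0.0023 × 13.2192 × (27.70 + 17.8) × √18.0 = 0.0023 × 13.2192 × 45.50 × 4.2426 = 5.8692 mm/d
Over 10 days: 5.8692 × 10 = 58.692 mm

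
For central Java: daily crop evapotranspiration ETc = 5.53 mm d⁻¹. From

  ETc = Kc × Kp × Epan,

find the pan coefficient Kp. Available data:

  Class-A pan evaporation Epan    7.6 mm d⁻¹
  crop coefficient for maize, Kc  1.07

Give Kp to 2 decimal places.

0.68

ETc = Kc × Kp × Epan  ⇒  Kp = ETc / (Kc × Epan)
Kp = 5.53 / (1.07 × 7.6) = 5.53 / 8.132 = 0.6800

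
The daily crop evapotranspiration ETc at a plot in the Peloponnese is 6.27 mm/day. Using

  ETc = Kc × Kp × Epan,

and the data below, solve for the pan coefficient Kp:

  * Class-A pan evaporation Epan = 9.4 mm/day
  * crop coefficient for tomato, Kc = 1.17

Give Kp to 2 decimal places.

0.57

ETc = Kc × Kp × Epan  ⇒  Kp = ETc / (Kc × Epan)
Kp = 6.27 / (1.17 × 9.4) = 6.27 / 10.998 = 0.5701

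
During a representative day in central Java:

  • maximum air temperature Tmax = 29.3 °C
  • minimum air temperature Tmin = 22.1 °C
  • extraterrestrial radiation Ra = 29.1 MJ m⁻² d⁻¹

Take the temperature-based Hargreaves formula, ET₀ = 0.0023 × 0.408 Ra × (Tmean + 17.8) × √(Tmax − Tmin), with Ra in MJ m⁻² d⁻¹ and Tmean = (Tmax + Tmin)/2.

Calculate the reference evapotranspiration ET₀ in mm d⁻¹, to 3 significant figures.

3.19 mm d⁻¹

Tmean = (29.3 + 22.1)/2 = 25.70 °C
0.408 Ra = 0.408 × 29.1 = 11.8728 mm/d equivalent
ET₀ = 0.0023 × 11.8728 × (25.70 + 17.8) × √7.2 = 0.0023 × 11.8728 × 43.50 × 2.6833 = 3.1874 mm/d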